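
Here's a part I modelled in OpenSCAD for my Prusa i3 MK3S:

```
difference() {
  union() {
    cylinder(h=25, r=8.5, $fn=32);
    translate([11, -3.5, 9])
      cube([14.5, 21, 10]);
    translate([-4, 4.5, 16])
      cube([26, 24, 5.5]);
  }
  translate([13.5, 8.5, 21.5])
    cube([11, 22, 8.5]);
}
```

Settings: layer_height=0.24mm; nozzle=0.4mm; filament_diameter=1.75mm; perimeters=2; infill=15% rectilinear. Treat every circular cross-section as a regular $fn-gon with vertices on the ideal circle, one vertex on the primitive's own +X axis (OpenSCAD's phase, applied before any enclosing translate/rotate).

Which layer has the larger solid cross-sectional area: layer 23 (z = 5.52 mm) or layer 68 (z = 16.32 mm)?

layer 68 (z = 16.32 mm)

Layer 23 (z = 5.52): the r=8.5 cylinder gives a regular 32-gon of circumradius 8.5 (constant along its height) (area = (32/2)·8.500²·sin(360°/32) = 225.52 mm²); the cube at (11, -3.5) does not reach this height (z outside [9, 19]); the cube at (-4, 4.5) is not intersected at this z (z outside [16, 21.5]); Taking the union: only the r=8.5 cylinder is present, so the union is just that shape — area = 225.52 mm²; the cube at (13.5, 8.5) is absent (z outside [21.5, 30]); After the difference (first − rest): none of the subtracted shapes is present at this height, so that combined region is unchanged — area = 225.52 mm². So its area = 225.52 mm². Layer 68 (z = 16.32): the r=8.5 cylinder contributes a regular 32-gon of circumradius 8.5 (area = (32/2)·8.500²·sin(360°/32) = 225.52 mm²); the 14.5×21 cube at (11, -3.5) contributes its full rectangle (area 304.50 mm²); the cube at (-4, 4.5) is present — its section is the full 26×24 rectangle (area 624.00 mm²); Taking the union: the regions partially overlap — summed areas 1154.02 mm² minus the doubly-counted overlap 177.72 mm² gives 976.30 mm² — area = 976.30 mm²; the cube at (13.5, 8.5) is absent (z outside [21.5, 30]); Taking the first minus the rest: none of the subtracted shapes is present at this height, so the result so far is unchanged — area = 976.30 mm². So its area = 976.30 mm². Layer 68 is larger (976.30 vs 225.52 mm²).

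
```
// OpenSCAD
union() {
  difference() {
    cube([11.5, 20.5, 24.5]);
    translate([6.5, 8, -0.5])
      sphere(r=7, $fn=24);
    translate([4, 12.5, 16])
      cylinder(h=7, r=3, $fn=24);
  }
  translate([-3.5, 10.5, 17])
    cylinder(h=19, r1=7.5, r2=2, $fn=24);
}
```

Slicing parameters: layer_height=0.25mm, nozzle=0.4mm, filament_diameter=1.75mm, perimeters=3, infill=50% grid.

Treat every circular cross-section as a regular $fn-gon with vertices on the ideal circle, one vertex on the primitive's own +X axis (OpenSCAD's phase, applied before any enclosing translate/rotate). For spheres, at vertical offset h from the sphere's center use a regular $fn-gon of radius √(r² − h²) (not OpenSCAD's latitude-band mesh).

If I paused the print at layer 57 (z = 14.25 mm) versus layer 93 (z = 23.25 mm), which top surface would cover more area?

layer 93 (z = 23.25 mm)

Layer 57 (z = 14.25): the cube is present — its section is the full 11.5×20.5 rectangle (area 235.75 mm²); the sphere at (6.5, 8) does not reach this height (|z−center|=14.750 > r=7); the cylinder at (4, 12.5) is not intersected at this z (z outside [16, 23]); Taking the first minus the rest: none of the subtracted shapes is present at this height, so the 11.5×20.5 cube is unchanged — area = 235.75 mm²; the cone at (-3.5, 10.5) does not reach this height (z outside [17, 36]); Merging all regions: only that combined region is present, so the union is just that shape — area = 235.75 mm². So its area = 235.75 mm². Layer 93 (z = 23.25): the cube (footprint 11.5×20.5) is included at this height (area 235.75 mm²); the sphere at (6.5, 8) is absent (|z−center|=23.750 > r=7); the cylinder at (4, 12.5) is absent (z outside [16, 23]); Taking the first minus the rest: none of the subtracted shapes is present at this height, so the 11.5×20.5 cube is unchanged — area = 235.75 mm²; the cone at (-3.5, 10.5) (r1=7.5→r2=2) has section circumradius 5.691 here — a regular 24-gon (area = (24/2)·5.691²·sin(360°/24) = 100.58 mm²); Combining (union): the regions partially overlap — summed areas 336.33 mm² minus the doubly-counted overlap 13.38 mm² gives 322.95 mm² — area = 322.95 mm². So its area = 322.95 mm². Layer 93 is larger (322.95 vs 235.75 mm²).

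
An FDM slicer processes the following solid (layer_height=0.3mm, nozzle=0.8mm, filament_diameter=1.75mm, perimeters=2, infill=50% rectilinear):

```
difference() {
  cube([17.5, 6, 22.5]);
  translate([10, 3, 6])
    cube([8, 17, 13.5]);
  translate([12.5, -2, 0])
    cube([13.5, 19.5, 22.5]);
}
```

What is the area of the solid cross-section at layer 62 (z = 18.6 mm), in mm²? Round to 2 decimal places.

At z = 18.6 mm: the cube (footprint 17.5×6) is included at this height (area 105.00 mm²); the cube at (10, 3) is present — its section is the full 8×17 rectangle (area 136.00 mm²); the cube at (12.5, -2) (footprint 13.5×19.5) is included at this height (area 263.25 mm²); Subtracting the remaining from the first: starting from the 17.5×6 cube (105.00 mm²), the 8×17 cube at (10, 3) partially overlaps it — only the 22.50 mm² overlap (of its 136.00 mm²) is removed, clipping the outline; the 13.5×19.5 cube at (12.5, -2) partially overlaps it — only the 15.00 mm² overlap (of its 263.25 mm²) is removed, clipping the outline — area = 67.50 mm². Overall, the cross-section is a single solid region. Net area = 67.50 mm².

67.50 mm²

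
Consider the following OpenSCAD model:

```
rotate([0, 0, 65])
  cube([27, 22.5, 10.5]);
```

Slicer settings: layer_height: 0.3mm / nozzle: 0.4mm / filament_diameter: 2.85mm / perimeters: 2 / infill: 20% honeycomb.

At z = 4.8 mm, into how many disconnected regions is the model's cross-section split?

1

At z = 4.8 mm: the cube (footprint 27×22.5) is included at this height; (rotated 65° about Z; rotation is an isometry so areas/perimeters/island counts are preserved). The result has 1 disconnected region.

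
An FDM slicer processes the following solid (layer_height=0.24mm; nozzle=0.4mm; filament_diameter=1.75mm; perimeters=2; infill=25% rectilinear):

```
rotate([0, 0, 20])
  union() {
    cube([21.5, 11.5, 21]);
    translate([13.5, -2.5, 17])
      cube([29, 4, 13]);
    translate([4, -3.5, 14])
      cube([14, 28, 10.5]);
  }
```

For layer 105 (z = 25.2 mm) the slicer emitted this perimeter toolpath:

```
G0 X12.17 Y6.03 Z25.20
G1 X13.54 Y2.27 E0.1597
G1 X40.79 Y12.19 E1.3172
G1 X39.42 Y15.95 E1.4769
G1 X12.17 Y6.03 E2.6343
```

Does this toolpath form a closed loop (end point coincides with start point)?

yes

Start point (G0): (12.17, 6.03). End point (last G1): the path returns to the start — closed.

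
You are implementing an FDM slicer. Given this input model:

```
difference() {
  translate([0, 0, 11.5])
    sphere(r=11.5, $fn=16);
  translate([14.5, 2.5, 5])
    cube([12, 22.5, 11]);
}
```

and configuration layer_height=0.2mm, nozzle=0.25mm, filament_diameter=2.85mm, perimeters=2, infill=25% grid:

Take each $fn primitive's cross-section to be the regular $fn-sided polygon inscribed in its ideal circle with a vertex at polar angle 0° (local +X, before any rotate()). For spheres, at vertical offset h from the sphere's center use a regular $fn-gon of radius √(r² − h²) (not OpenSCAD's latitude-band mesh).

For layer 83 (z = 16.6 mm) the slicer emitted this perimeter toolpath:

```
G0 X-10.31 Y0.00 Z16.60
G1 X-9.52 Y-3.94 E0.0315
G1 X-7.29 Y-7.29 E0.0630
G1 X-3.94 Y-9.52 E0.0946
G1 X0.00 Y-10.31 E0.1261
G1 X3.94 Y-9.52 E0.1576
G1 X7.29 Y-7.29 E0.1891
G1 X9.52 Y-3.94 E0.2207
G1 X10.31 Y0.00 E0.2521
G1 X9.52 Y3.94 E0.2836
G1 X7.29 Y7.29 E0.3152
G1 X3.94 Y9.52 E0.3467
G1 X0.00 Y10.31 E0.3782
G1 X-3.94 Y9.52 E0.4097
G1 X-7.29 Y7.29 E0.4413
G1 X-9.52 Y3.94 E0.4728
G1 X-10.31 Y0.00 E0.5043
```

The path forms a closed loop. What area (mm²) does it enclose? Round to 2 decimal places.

325.20 mm²

Apply the shoelace formula to the sequence of (X, Y) vertices; enclosed area = 325.20 mm².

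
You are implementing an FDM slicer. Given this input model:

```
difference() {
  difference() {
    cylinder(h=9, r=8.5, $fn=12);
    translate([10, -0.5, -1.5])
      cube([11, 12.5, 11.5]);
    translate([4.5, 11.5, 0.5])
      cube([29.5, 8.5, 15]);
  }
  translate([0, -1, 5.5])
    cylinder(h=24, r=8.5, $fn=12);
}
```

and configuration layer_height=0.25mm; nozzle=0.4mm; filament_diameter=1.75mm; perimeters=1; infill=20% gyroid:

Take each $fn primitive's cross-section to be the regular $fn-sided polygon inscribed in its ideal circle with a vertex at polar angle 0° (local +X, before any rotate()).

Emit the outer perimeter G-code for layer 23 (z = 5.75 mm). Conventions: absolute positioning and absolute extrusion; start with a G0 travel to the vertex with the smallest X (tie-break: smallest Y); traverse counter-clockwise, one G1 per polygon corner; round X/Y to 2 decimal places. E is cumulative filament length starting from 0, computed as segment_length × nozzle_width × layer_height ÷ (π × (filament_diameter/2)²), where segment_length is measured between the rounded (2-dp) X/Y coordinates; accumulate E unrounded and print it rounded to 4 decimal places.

G0 X-8.50 Y0.00 Z5.75
G1 X-8.37 Y-0.50 E0.0215
G1 X-7.36 Y3.25 E0.1829
G1 X-4.25 Y6.36 E0.3658
G1 X0.00 Y7.50 E0.5487
G1 X4.25 Y6.36 E0.7317
G1 X7.36 Y3.25 E0.9145
G1 X8.37 Y-0.50 E1.0760
G1 X8.50 Y0.00 E1.0975
G1 X7.36 Y4.25 E1.2804
G1 X4.25 Y7.36 E1.4633
G1 X0.00 Y8.50 E1.6462
G1 X-4.25 Y7.36 E1.8292
G1 X-7.36 Y4.25 E2.0120
G1 X-8.50 Y0.00 E2.1950

At z = 5.75 mm: the cylinder: section is a regular 12-gon, circumradius r=8.5; the cube at (10, -0.5) is present — its section is the full 11×12.5 rectangle; the 29.5×8.5 cube at (4.5, 11.5) contributes its full rectangle; After the difference (first − rest): starting from the r=8.5 cylinder, the 11×12.5 cube at (10, -0.5) misses the remaining region (no effect); the 29.5×8.5 cube at (4.5, 11.5) misses the remaining region (no effect) — 1 connected region; the r=8.5 cylinder at (0, -1) contributes a regular 12-gon of circumradius 8.5; After the difference (first − rest): starting from the result so far, the r=8.5 cylinder at (0, -1) partially overlaps it — only the 199.88 mm² overlap (of its 216.75 mm²) is removed, clipping the outline — 1 connected region. The outline is a single polygon with 14 vertices. Extrusion per mm of travel: 0.4 × 0.25 / (π × 0.875²) = 0.041575. Accumulating E over each segment gives final E = 2.1950.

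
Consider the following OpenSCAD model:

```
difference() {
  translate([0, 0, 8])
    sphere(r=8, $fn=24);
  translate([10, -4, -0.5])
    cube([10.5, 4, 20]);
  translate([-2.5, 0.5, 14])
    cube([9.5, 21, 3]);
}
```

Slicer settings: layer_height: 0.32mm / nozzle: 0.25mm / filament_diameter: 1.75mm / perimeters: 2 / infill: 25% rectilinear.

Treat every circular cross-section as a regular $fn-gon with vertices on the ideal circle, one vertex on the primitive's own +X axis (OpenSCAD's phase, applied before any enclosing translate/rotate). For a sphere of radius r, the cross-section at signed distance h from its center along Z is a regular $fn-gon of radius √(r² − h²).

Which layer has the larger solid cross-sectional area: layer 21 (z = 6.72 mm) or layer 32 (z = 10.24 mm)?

layer 21 (z = 6.72 mm)

Layer 21 (z = 6.72): the sphere: section is a regular 24-gon, circumradius = √(r²−h²) = √(8²−1.28²) = 7.897 (area = (24/2)·7.897²·sin(360°/24) = 193.68 mm²); the cube at (10, -4) is present — its section is the full 10.5×4 rectangle (area 42.00 mm²); the cube at (-2.5, 0.5) is absent (z outside [14, 17]); After the difference (first − rest): starting from the r=8 sphere (193.68 mm²), the 10.5×4 cube at (10, -4) misses the remaining region (no effect) — area = 193.68 mm². So its area = 193.68 mm². Layer 32 (z = 10.24): the r=8 sphere contributes a regular 24-gon of circumradius √(8²−2.24²) = 7.680 (area = (24/2)·7.680²·sin(360°/24) = 183.19 mm²); the cube at (10, -4) is present — its section is the full 10.5×4 rectangle (area 42.00 mm²); the cube at (-2.5, 0.5) does not reach this height (z outside [14, 17]); Subtracting the remaining from the first: starting from the r=8 sphere (183.19 mm²), the 10.5×4 cube at (10, -4) misses the remaining region (no effect) — area = 183.19 mm². So its area = 183.19 mm². Layer 21 is larger (193.68 vs 183.19 mm²).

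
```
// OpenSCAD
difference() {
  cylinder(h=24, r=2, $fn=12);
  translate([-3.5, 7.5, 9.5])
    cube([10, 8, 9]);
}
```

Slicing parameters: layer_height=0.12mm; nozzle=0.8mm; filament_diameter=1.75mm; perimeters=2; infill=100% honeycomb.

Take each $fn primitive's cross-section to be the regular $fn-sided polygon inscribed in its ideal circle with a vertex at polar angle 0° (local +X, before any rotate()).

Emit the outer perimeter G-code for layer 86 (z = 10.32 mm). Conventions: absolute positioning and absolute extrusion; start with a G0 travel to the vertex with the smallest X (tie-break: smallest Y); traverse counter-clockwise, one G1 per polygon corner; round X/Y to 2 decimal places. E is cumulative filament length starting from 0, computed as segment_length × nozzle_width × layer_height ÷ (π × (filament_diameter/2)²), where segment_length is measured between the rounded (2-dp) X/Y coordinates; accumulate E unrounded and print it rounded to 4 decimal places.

At z = 10.32 mm: the r=2 cylinder contributes a regular 12-gon of circumradius 2; the 10×8 cube at (-3.5, 7.5) contributes its full rectangle; Subtracting the remaining from the first: starting from the r=2 cylinder, the 10×8 cube at (-3.5, 7.5) misses the remaining region (no effect) — 1 connected region. The outline is a single polygon with 12 vertices. Extrusion per mm of travel: 0.8 × 0.12 / (π × 0.875²) = 0.039912. Accumulating E over each segment gives final E = 0.4955.

G0 X-2.00 Y0.00 Z10.32
G1 X-1.73 Y-1.00 E0.0413
G1 X-1.00 Y-1.73 E0.0825
G1 X0.00 Y-2.00 E0.1239
G1 X1.00 Y-1.73 E0.1652
G1 X1.73 Y-1.00 E0.2064
G1 X2.00 Y0.00 E0.2478
G1 X1.73 Y1.00 E0.2891
G1 X1.00 Y1.73 E0.3303
G1 X0.00 Y2.00 E0.3717
G1 X-1.00 Y1.73 E0.4130
G1 X-1.73 Y1.00 E0.4542
G1 X-2.00 Y0.00 E0.4955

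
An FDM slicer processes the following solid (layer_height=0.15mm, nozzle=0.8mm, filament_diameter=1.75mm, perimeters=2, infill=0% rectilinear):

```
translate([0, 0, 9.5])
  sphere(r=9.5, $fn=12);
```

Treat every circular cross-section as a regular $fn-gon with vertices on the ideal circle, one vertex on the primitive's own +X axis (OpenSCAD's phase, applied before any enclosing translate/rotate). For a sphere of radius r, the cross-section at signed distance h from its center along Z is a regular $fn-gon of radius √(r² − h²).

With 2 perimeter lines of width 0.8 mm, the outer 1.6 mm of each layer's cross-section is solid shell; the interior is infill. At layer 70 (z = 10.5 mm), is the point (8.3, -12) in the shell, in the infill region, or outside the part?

At z = 10.5 mm: the r=9.5 sphere slices to a regular 12-gon of circumradius 9.447 (√(r²−h²) with h=1 from center). Overall, the cross-section is a single solid region. The nearest boundary edge runs (-0.00, -9.45)→(4.72, -8.18); distance from the point to it = 5.23 mm. The point is not inside any of the regions above, so it lies outside the cross-section (5.23 mm from the nearest boundary).

outside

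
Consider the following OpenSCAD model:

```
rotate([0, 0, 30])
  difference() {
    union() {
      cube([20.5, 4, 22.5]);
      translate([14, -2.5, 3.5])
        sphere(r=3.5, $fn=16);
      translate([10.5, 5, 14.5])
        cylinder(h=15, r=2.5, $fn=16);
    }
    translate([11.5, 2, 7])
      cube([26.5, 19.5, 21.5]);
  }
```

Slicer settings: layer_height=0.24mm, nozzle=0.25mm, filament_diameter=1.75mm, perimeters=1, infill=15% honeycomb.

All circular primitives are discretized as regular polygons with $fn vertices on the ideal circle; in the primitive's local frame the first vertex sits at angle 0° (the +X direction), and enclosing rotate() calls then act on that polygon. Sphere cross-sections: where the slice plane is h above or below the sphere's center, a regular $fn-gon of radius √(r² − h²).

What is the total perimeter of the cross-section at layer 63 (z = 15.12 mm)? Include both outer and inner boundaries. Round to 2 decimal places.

At z = 15.12 mm: the cube is present — its section is the full 20.5×4 rectangle (perimeter 49.00 mm); the sphere at (14, -2.5) is not intersected at this z (|z−center|=11.620 > r=3.5); the cylinder at (10.5, 5): section is a regular 16-gon, circumradius r=2.5 (perimeter = 2·16·2.500·sin(180°/16) = 15.61 mm); Taking the union: the regions partially overlap (shared area 4.77 mm²), so the edge portions inside another operand are dropped and the merged outline is re-measured after clipping — boundary = 54.30 mm; the cube at (11.5, 2) is present — its section is the full 26.5×19.5 rectangle (perimeter 92.00 mm); Subtracting the remaining from the first: starting from the result so far, the 26.5×19.5 cube at (11.5, 2) partially overlaps it — only the 21.78 mm² overlap (of its 516.75 mm²) is removed, clipping the outline — boundary = 54.96 mm; (rotated 30° about Z; rotation is an isometry so areas/perimeters/island counts are preserved). Overall, the cross-section is a single solid region. Total boundary length (outer) = 54.96 mm.

54.96 mm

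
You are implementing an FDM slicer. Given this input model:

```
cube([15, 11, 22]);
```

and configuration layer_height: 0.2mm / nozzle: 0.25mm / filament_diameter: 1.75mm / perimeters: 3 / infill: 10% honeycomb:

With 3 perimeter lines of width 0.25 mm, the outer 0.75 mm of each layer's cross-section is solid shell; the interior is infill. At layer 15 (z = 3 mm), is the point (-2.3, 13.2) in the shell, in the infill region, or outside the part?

At z = 3 mm: the 15×11 cube contributes its full rectangle. Overall, the cross-section is a single solid region. The nearest boundary edge runs (15.00, 11.00)→(0.00, 11.00); distance from the point to it = 3.18 mm. The point is not inside any of the regions above, so it lies outside the cross-section (3.18 mm from the nearest boundary).

outside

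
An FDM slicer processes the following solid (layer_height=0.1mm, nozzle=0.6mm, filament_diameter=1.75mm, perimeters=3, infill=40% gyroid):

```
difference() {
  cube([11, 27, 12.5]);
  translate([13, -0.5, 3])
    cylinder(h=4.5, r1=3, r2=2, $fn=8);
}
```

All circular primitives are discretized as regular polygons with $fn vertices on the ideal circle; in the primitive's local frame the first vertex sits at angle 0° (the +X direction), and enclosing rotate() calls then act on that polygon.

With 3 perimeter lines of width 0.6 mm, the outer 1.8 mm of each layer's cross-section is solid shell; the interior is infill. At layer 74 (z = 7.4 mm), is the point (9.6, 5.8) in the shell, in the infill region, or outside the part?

At z = 7.4 mm: the cube is present — its section is the full 11×27 rectangle; the cone at (13, -0.5) (r1=3→r2=2) has section circumradius 2.022 here — a regular 8-gon; Taking the first minus the rest: starting from the 11×27 cube, the cone at (13, -0.5) misses the remaining region (no effect) — 1 connected region. Overall, the cross-section is a single solid region. The nearest boundary edge runs (11.00, 27.00)→(11.00, 0.00); distance from the point to it = 1.40 mm. The point is inside the cross-section, 1.40 mm from the nearest boundary — within the 1.8 mm shell band (3 × 0.6).

shell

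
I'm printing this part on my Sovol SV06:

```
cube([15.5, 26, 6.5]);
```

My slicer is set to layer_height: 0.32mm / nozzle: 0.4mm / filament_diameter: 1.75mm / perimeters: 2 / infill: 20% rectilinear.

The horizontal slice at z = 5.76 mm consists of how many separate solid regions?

1

At z = 5.76 mm: the cube is present — its section is the full 15.5×26 rectangle. The result has 1 disconnected region.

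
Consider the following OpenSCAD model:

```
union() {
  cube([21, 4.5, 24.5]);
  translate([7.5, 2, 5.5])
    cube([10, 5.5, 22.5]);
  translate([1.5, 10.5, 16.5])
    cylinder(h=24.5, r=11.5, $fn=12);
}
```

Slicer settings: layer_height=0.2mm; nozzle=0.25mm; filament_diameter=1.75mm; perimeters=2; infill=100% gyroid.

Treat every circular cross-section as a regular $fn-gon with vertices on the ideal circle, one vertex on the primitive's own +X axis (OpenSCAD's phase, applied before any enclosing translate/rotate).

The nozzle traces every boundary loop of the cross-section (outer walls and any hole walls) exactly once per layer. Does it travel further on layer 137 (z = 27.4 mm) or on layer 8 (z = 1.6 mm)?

layer 137 (z = 27.4 mm)

Layer 137 (z = 27.4): the cube does not reach this height (z outside [0, 24.5]); the 10×5.5 cube at (7.5, 2) contributes its full rectangle (perimeter 31.00 mm); the r=11.5 cylinder at (1.5, 10.5) gives a regular 12-gon of circumradius 11.5 (constant along its height) (perimeter = 2·12·11.500·sin(180°/12) = 71.43 mm); Merging all regions: the regions partially overlap (shared area 19.01 mm²), so the edge portions inside another operand are dropped and the merged outline is re-measured after clipping — boundary = 84.29 mm. So its perimeter = 84.29 mm. Layer 8 (z = 1.6): the 21×4.5 cube contributes its full rectangle (perimeter 51.00 mm); the cube at (7.5, 2) does not reach this height (z outside [5.5, 28]); the cylinder at (1.5, 10.5) is not intersected at this z (z outside [16.5, 41]); Taking the union: only the 21×4.5 cube is present, so the union is just that shape — boundary = 51.00 mm. So its perimeter = 51.00 mm. Layer 137 is larger (84.29 vs 51.00 mm).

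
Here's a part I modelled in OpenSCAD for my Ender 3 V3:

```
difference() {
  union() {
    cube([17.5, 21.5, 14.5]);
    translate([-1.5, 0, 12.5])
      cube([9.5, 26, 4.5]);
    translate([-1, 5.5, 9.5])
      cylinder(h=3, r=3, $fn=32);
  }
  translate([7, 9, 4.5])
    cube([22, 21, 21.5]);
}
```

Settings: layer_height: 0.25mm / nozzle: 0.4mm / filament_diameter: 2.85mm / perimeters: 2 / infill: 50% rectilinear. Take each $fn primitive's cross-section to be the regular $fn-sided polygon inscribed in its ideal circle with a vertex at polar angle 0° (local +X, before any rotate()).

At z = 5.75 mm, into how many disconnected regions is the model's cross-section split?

At z = 5.75 mm: the cube (footprint 17.5×21.5) is included at this height; the cube at (-1.5, 0) is absent (z outside [12.5, 17]); the cylinder at (-1, 5.5) does not reach this height (z outside [9.5, 12.5]); Combining (union): only the 17.5×21.5 cube is present, so the union is just that shape — 1 connected region; the cube at (7, 9) is present — its section is the full 22×21 rectangle; After the difference (first − rest): starting from that combined region, the 22×21 cube at (7, 9) partially overlaps it — only the 131.25 mm² overlap (of its 462.00 mm²) is removed, clipping the outline — 1 connected region. The result has 1 disconnected region.

1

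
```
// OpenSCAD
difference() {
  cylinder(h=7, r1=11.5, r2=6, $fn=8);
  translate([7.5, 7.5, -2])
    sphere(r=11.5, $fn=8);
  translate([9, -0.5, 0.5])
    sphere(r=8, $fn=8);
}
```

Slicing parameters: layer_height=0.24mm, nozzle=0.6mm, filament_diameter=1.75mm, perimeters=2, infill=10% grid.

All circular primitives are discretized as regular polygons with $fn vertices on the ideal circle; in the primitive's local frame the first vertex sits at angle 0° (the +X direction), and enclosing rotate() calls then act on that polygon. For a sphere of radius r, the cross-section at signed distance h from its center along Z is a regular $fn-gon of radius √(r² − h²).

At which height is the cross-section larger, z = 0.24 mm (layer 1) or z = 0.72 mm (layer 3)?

layer 1 (z = 0.24 mm)

Layer 1 (z = 0.24): the cone contributes a regular 8-gon of circumradius 11.311 (interpolated between r1=11.5 and r2=6 at t=0.034) (area = (8/2)·11.311²·sin(360°/8) = 361.89 mm²); the sphere at (7.5, 7.5): section is a regular 8-gon, circumradius = √(r²−h²) = √(11.5²−2.24²) = 11.280 (area = (8/2)·11.280²·sin(360°/8) = 359.87 mm²); the r=8 sphere at (9, -0.5) contributes a regular 8-gon of circumradius √(8²−0.26²) = 7.996 (area = (8/2)·7.996²·sin(360°/8) = 180.83 mm²); Subtracting the remaining from the first: starting from the cone (361.89 mm²), the r=11.5 sphere at (7.5, 7.5) partially overlaps it — only the 144.56 mm² overlap (of its 359.87 mm²) is removed, clipping the outline; the r=8 sphere at (9, -0.5) partially overlaps it — only the 28.24 mm² overlap (of its 180.83 mm²) is removed, clipping the outline — area = 189.09 mm². So its area = 189.09 mm². Layer 3 (z = 0.72): the cone (r1=11.5→r2=6) has section circumradius 10.934 here — a regular 8-gon (area = (8/2)·10.934²·sin(360°/8) = 338.16 mm²); the r=11.5 sphere at (7.5, 7.5) contributes a regular 8-gon of circumradius √(11.5²−2.72²) = 11.174 (area = (8/2)·11.174²·sin(360°/8) = 353.13 mm²); the r=8 sphere at (9, -0.5) contributes a regular 8-gon of circumradius √(8²−0.22²) = 7.997 (area = (8/2)·7.997²·sin(360°/8) = 180.88 mm²); Taking the first minus the rest: starting from the cone (338.16 mm²), the r=11.5 sphere at (7.5, 7.5) partially overlaps it — only the 134.39 mm² overlap (of its 353.13 mm²) is removed, clipping the outline; the r=8 sphere at (9, -0.5) partially overlaps it — only the 27.15 mm² overlap (of its 180.88 mm²) is removed, clipping the outline — area = 176.63 mm². So its area = 176.63 mm². Layer 1 is larger (189.09 vs 176.63 mm²).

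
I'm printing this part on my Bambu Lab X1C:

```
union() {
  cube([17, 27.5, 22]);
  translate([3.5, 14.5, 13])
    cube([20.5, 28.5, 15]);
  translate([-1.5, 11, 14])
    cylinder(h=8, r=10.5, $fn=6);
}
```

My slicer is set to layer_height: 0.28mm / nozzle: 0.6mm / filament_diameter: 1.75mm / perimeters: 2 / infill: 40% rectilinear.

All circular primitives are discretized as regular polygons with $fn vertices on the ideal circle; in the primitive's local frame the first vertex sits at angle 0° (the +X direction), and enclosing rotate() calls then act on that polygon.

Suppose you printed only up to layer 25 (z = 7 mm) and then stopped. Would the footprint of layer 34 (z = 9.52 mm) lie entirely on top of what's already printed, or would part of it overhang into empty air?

entirely on top

Compare the two slices. At z = 7: the cube is present — its section is the full 17×27.5 rectangle (area 467.50 mm²); the cube at (3.5, 14.5) is absent (z outside [13, 28]); the cylinder at (-1.5, 11) does not reach this height (z outside [14, 22]); Merging all regions: only the 17×27.5 cube is present, so the union is just that shape — area = 467.50 mm². At z = 9.52: the 17×27.5 cube contributes its full rectangle (area 467.50 mm²); the cube at (3.5, 14.5) does not reach this height (z outside [13, 28]); the cylinder at (-1.5, 11) is absent (z outside [14, 22]); Merging all regions: only the 17×27.5 cube is present, so the union is just that shape — area = 467.50 mm². Checking containment: the cross-section at z = 9.52 is a subset of the cross-section at z = 7.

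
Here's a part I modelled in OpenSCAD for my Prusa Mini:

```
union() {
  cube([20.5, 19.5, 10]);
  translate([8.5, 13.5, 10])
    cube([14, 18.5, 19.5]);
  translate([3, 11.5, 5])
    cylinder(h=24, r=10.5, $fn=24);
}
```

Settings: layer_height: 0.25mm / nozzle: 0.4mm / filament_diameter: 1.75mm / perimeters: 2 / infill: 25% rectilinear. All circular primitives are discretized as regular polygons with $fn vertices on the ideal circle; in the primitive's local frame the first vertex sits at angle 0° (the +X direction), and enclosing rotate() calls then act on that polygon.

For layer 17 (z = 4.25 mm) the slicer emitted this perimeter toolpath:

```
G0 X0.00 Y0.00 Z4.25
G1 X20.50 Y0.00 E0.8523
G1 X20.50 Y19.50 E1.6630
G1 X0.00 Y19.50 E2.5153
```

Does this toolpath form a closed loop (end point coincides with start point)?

Start point (G0): (0.00, 0.00). End point (last G1): the path does not return to the start — open.

no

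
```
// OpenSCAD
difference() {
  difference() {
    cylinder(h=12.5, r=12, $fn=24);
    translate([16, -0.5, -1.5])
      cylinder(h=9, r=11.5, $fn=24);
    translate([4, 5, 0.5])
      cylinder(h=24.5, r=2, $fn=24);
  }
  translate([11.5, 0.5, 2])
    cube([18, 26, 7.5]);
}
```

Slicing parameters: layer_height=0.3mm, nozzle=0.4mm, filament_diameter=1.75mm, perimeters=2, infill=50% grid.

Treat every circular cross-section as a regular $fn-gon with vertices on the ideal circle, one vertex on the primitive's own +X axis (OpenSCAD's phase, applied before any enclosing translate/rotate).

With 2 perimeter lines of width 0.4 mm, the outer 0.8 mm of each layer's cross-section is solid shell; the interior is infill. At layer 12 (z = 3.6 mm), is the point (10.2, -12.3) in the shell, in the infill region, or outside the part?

At z = 3.6 mm: the r=12 cylinder gives a regular 24-gon of circumradius 12 (constant along its height); the cylinder at (16, -0.5): section is a regular 24-gon, circumradius r=11.5; the r=2 cylinder at (4, 5) contributes a regular 24-gon of circumradius 2; Subtracting the remaining from the first: starting from the r=12 cylinder, the r=11.5 cylinder at (16, -0.5) partially overlaps it — only the 86.54 mm² overlap (of its 410.75 mm²) is removed, clipping the outline; the r=2 cylinder at (4, 5) partially overlaps it — only the 12.19 mm² overlap (of its 12.42 mm²) is removed, clipping the outline — 1 connected region; the 18×26 cube at (11.5, 0.5) contributes its full rectangle; Taking the first minus the rest: starting from the result so far, the 18×26 cube at (11.5, 0.5) misses the remaining region (no effect) — 1 connected region. Overall, the cross-section is a single solid region. The nearest boundary edge runs (8.08, -8.80)→(6.00, -10.39); distance from the point to it = 4.07 mm. The point is not inside any of the regions above, so it lies outside the cross-section (4.07 mm from the nearest boundary).

outside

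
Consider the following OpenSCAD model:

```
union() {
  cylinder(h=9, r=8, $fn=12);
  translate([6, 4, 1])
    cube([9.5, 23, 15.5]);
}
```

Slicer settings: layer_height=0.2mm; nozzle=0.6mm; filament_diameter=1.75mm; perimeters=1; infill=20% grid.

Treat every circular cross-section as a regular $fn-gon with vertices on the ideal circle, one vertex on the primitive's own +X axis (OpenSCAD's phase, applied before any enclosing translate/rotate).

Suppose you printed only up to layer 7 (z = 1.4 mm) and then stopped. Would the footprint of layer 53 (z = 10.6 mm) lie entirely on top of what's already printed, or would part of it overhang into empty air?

Compare the two slices. At z = 1.4: the r=8 cylinder gives a regular 12-gon of circumradius 8 (constant along its height) (area = (12/2)·8.000²·sin(360°/12) = 192.00 mm²); the 9.5×23 cube at (6, 4) contributes its full rectangle (area 218.50 mm²); Merging all regions: the regions partially overlap — summed areas 410.50 mm² minus the doubly-counted overlap 0.43 mm² gives 410.07 mm² — area = 410.07 mm². At z = 10.6: the cylinder is not intersected at this z (z outside [0, 9]); the 9.5×23 cube at (6, 4) contributes its full rectangle (area 218.50 mm²); Combining (union): only the 9.5×23 cube at (6, 4) is present, so the union is just that shape — area = 218.50 mm². Checking containment: the cross-section at z = 10.6 is a subset of the cross-section at z = 1.4.

entirely on top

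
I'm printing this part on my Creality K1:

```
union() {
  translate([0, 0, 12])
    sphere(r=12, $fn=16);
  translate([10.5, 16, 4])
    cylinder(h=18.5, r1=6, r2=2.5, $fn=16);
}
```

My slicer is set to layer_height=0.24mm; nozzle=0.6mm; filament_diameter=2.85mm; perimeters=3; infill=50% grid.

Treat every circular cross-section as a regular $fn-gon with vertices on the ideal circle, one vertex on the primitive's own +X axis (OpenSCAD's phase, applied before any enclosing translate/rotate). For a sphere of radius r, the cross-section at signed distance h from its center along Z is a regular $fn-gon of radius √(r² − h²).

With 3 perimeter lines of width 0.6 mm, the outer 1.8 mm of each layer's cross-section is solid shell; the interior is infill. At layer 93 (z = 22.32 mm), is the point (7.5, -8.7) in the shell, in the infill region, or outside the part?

outside

At z = 22.32 mm: the r=12 sphere slices to a regular 16-gon of circumradius 6.124 (√(r²−h²) with h=10.32 from center); the cone at (10.5, 16): at t=0.990 of its height the radius interpolates to r₁+(r₂−r₁)t = 2.534, giving a regular 16-gon of that circumradius; Merging all regions: the 2 present regions are separate (no shared area or edge), so areas and boundary lengths simply add and each stays a separate island — 2 connected regions. Overall, the cross-section has 2 separate islands. The nearest boundary edge runs (4.33, -4.33)→(2.34, -5.66); distance from the point to it = 5.40 mm. The point is not inside any of the regions above, so it lies outside the cross-section (5.40 mm from the nearest boundary).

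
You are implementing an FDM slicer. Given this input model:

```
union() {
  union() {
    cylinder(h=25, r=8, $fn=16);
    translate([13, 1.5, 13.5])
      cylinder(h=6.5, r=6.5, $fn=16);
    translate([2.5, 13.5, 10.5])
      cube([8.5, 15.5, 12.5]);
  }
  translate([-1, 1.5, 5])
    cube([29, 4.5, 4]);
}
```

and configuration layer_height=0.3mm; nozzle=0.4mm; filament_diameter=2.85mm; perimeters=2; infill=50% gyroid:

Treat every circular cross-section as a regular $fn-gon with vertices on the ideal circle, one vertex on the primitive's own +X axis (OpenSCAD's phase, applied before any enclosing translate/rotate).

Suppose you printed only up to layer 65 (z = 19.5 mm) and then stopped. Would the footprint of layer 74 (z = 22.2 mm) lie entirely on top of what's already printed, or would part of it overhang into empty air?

entirely on top

Compare the two slices. At z = 19.5: the r=8 cylinder gives a regular 16-gon of circumradius 8 (constant along its height) (area = (16/2)·8.000²·sin(360°/16) = 195.93 mm²); the r=6.5 cylinder at (13, 1.5) contributes a regular 16-gon of circumradius 6.5 (area = (16/2)·6.500²·sin(360°/16) = 129.35 mm²); the cube at (2.5, 13.5) is present — its section is the full 8.5×15.5 rectangle (area 131.75 mm²); Combining (union): the regions partially overlap — summed areas 457.03 mm² minus the doubly-counted overlap 4.76 mm² gives 452.27 mm² — area = 452.27 mm²; the cube at (-1, 1.5) is not intersected at this z (z outside [5, 9]); Combining (union): only the result so far is present, so the union is just that shape — area = 452.27 mm². At z = 22.2: the r=8 cylinder gives a regular 16-gon of circumradius 8 (constant along its height) (area = (16/2)·8.000²·sin(360°/16) = 195.93 mm²); the cylinder at (13, 1.5) is not intersected at this z (z outside [13.5, 20]); the cube at (2.5, 13.5) is present — its section is the full 8.5×15.5 rectangle (area 131.75 mm²); Combining (union): the 2 present regions are separate (no shared area or edge), so areas and boundary lengths simply add and each stays a separate island — area = 327.68 mm²; the cube at (-1, 1.5) does not reach this height (z outside [5, 9]); Taking the union: only that combined region is present, so the union is just that shape — area = 327.68 mm². Checking containment: the cross-section at z = 22.2 is a subset of the cross-section at z = 19.5.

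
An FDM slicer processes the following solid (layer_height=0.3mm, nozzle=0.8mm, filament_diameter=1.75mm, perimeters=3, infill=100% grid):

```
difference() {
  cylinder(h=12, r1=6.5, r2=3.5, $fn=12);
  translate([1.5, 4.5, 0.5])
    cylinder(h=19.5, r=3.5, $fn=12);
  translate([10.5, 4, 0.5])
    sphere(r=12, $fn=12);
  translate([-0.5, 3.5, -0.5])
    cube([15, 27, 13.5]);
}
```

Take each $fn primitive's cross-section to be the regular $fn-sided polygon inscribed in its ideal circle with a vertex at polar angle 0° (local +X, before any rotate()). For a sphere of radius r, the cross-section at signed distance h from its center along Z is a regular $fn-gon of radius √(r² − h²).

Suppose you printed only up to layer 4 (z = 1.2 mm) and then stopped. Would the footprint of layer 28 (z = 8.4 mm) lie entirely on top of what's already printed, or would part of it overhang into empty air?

part overhangs

Compare the two slices. At z = 1.2: the cone contributes a regular 12-gon of circumradius 6.200 (interpolated between r1=6.5 and r2=3.5 at t=0.100) (area = (12/2)·6.200²·sin(360°/12) = 115.32 mm²); the cylinder at (1.5, 4.5): section is a regular 12-gon, circumradius r=3.5 (area = (12/2)·3.500²·sin(360°/12) = 36.75 mm²); the sphere at (10.5, 4): section is a regular 12-gon, circumradius = √(r²−h²) = √(12²−0.7²) = 11.980 (area = (12/2)·11.980²·sin(360°/12) = 430.53 mm²); the cube at (-0.5, 3.5) is present — its section is the full 15×27 rectangle (area 405.00 mm²); After the difference (first − rest): starting from the cone (115.32 mm²), the r=3.5 cylinder at (1.5, 4.5) partially overlaps it — only the 24.99 mm² overlap (of its 36.75 mm²) is removed, clipping the outline; the r=12 sphere at (10.5, 4) partially overlaps it — only the 33.57 mm² overlap (of its 430.53 mm²) is removed, clipping the outline; the 15×27 cube at (-0.5, 3.5) misses the remaining region (no effect) — area = 56.77 mm². At z = 8.4: the cone contributes a regular 12-gon of circumradius 4.400 (interpolated between r1=6.5 and r2=3.5 at t=0.700) (area = (12/2)·4.400²·sin(360°/12) = 58.08 mm²); the r=3.5 cylinder at (1.5, 4.5) contributes a regular 12-gon of circumradius 3.5 (area = (12/2)·3.500²·sin(360°/12) = 36.75 mm²); the r=12 sphere at (10.5, 4) contributes a regular 12-gon of circumradius √(12²−7.9²) = 9.033 (area = (12/2)·9.033²·sin(360°/12) = 244.77 mm²); the cube at (-0.5, 3.5) is present — its section is the full 15×27 rectangle (area 405.00 mm²); After the difference (first − rest): starting from the cone (58.08 mm²), the r=3.5 cylinder at (1.5, 4.5) partially overlaps it — only the 12.49 mm² overlap (of its 36.75 mm²) is removed, clipping the outline; the r=12 sphere at (10.5, 4) partially overlaps it — only the 4.69 mm² overlap (of its 244.77 mm²) is removed, clipping the outline; the 15×27 cube at (-0.5, 3.5) misses the remaining region (no effect) — area = 40.91 mm². Checking containment: at z = 8.4 the cross-section extends beyond the z = 1.2 cross-section by about 14.26 mm².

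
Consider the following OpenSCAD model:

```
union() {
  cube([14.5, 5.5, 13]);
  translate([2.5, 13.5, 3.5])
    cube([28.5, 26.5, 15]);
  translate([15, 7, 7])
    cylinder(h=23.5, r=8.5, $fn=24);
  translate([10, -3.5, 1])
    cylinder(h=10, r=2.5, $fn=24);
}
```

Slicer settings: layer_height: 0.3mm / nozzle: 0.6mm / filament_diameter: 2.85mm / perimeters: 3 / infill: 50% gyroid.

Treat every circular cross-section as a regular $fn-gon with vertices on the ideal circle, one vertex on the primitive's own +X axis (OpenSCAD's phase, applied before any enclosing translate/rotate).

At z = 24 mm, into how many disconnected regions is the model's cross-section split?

At z = 24 mm: the cube is absent (z outside [0, 13]); the cube at (2.5, 13.5) is not intersected at this z (z outside [3.5, 18.5]); the cylinder at (15, 7): section is a regular 24-gon, circumradius r=8.5; the cylinder at (10, -3.5) is absent (z outside [1, 11]); Merging all regions: only the r=8.5 cylinder at (15, 7) is present, so the union is just that shape — 1 connected region. The result has 1 disconnected region.

1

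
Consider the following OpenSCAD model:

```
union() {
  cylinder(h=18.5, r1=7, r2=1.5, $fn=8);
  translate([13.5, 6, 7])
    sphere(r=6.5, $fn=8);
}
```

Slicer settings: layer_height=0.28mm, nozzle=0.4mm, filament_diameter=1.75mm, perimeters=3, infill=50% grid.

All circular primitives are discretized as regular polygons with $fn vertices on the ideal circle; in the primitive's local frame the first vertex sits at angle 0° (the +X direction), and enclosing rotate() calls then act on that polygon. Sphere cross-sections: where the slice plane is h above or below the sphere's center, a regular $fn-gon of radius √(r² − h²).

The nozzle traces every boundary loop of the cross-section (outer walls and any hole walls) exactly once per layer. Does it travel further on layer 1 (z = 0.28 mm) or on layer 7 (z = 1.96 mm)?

Layer 1 (z = 0.28): the cone (r1=7→r2=1.5) has section circumradius 6.917 here — a regular 8-gon (perimeter = 2·8·6.917·sin(180°/8) = 42.35 mm); the sphere at (13.5, 6) is not intersected at this z (|z−center|=6.720 > r=6.5); Taking the union: only the cone is present, so the union is just that shape — boundary = 42.35 mm. So its perimeter = 42.35 mm. Layer 7 (z = 1.96): the cone contributes a regular 8-gon of circumradius 6.417 (interpolated between r1=7 and r2=1.5 at t=0.106) (perimeter = 2·8·6.417·sin(180°/8) = 39.29 mm); the r=6.5 sphere at (13.5, 6) slices to a regular 8-gon of circumradius 4.105 (√(r²−h²) with h=5.04 from center) (perimeter = 2·8·4.105·sin(180°/8) = 25.13 mm); Merging all regions: the 2 present regions are separate (no shared area or edge), so areas and boundary lengths simply add and each stays a separate island — boundary = 64.43 mm. So its perimeter = 64.43 mm. Layer 7 is larger (64.43 vs 42.35 mm).

layer 7 (z = 1.96 mm)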